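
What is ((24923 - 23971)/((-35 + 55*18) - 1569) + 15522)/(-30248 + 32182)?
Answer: 2382389/296869 ≈ 8.0251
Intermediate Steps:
((24923 - 23971)/((-35 + 55*18) - 1569) + 15522)/(-30248 + 32182) = (952/((-35 + 990) - 1569) + 15522)/1934 = (952/(955 - 1569) + 15522)*(1/1934) = (952/(-614) + 15522)*(1/1934) = (952*(-1/614) + 15522)*(1/1934) = (-476/307 + 15522)*(1/1934) = (4764778/307)*(1/1934) = 2382389/296869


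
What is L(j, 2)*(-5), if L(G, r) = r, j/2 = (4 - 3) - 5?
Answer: -10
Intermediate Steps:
j = -8 (j = 2*((4 - 3) - 5) = 2*(1 - 5) = 2*(-4) = -8)
L(j, 2)*(-5) = 2*(-5) = -10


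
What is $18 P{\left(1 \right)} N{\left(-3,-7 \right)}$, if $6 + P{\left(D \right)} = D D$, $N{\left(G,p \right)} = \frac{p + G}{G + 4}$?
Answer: $900$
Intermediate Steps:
$N{\left(G,p \right)} = \frac{G + p}{4 + G}$
$P{\left(D \right)} = -6 + D^{2}$ ($P{\left(D \right)} = -6 + D D = -6 + D^{2}$)
$18 P{\left(1 \right)} N{\left(-3,-7 \right)} = 18 \left(-6 + 1^{2}\right) \frac{-3 - 7}{4 - 3} = 18 \left(-6 + 1\right) 1^{-1} \left(-10\right) = 18 \left(-5\right) 1 \left(-10\right) = \left(-90\right) \left(-10\right) = 900$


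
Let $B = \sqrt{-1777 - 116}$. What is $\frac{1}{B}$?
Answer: $- \frac{i \sqrt{1893}}{1893} \approx - 0.022984 i$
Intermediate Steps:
$B = i \sqrt{1893}$ ($B = \sqrt{-1893} = i \sqrt{1893} \approx 43.509 i$)
$\frac{1}{B} = \frac{1}{i \sqrt{1893}} = - \frac{i \sqrt{1893}}{1893}$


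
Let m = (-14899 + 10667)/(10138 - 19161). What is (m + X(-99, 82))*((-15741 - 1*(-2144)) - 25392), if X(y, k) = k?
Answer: -29012416702/9023 ≈ -3.2154e+6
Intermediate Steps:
m = 4232/9023 (m = -4232/(-9023) = -4232*(-1/9023) = 4232/9023 ≈ 0.46902)
(m + X(-99, 82))*((-15741 - 1*(-2144)) - 25392) = (4232/9023 + 82)*((-15741 - 1*(-2144)) - 25392) = 744118*((-15741 + 2144) - 25392)/9023 = 744118*(-13597 - 25392)/9023 = (744118/9023)*(-38989) = -29012416702/9023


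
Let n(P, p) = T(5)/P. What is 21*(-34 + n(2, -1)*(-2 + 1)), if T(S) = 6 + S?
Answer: -1659/2 ≈ -829.50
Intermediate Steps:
n(P, p) = 11/P (n(P, p) = (6 + 5)/P = 11/P)
21*(-34 + n(2, -1)*(-2 + 1)) = 21*(-34 + (11/2)*(-2 + 1)) = 21*(-34 + (11*(½))*(-1)) = 21*(-34 + (11/2)*(-1)) = 21*(-34 - 11/2) = 21*(-79/2) = -1659/2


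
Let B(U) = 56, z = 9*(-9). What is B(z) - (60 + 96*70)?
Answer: -6724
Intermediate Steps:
z = -81
B(z) - (60 + 96*70) = 56 - (60 + 96*70) = 56 - (60 + 6720) = 56 - 1*6780 = 56 - 6780 = -6724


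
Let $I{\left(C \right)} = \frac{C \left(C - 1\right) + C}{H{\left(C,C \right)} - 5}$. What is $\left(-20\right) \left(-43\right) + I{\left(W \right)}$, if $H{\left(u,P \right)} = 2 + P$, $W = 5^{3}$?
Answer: $\frac{120545}{122} \approx 988.07$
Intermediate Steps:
$W = 125$
$I{\left(C \right)} = \frac{C + C \left(-1 + C\right)}{-3 + C}$ ($I{\left(C \right)} = \frac{C \left(C - 1\right) + C}{\left(2 + C\right) - 5} = \frac{C \left(-1 + C\right) + C}{-3 + C} = \frac{C + C \left(-1 + C\right)}{-3 + C}$)
$\left(-20\right) \left(-43\right) + I{\left(W \right)} = \left(-20\right) \left(-43\right) + \frac{125^{2}}{-3 + 125} = 860 + \frac{15625}{122} = \frac{120545}{122}$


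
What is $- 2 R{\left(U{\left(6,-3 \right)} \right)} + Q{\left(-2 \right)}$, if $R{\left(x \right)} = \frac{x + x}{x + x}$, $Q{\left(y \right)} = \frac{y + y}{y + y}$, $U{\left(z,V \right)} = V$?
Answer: $-1$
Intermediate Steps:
$Q{\left(y \right)} = 1$ ($Q{\left(y \right)} = \frac{2 y}{2 y} = 2 y \frac{1}{2 y} = 1$)
$R{\left(x \right)} = 1$ ($R{\left(x \right)} = \frac{2 x}{2 x} = 2 x \frac{1}{2 x} = 1$)
$- 2 R{\left(U{\left(6,-3 \right)} \right)} + Q{\left(-2 \right)} = \left(-2\right) 1 + 1 = -2 + 1 = -1$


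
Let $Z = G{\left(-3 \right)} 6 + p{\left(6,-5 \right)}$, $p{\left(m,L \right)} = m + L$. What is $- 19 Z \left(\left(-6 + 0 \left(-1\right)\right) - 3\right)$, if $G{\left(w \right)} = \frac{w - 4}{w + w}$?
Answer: $1368$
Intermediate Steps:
$p{\left(m,L \right)} = L + m$
$G{\left(w \right)} = \frac{-4 + w}{2 w}$
$Z = 8$ ($Z = \frac{-4 - 3}{2 \left(-3\right)} 6 + \left(-5 + 6\right) = \frac{1}{2} \left(- \frac{1}{3}\right) \left(-7\right) 6 + 1 = \frac{7}{6} \cdot 6 + 1 = 7 + 1 = 8$)
$- 19 Z \left(\left(-6 + 0 \left(-1\right)\right) - 3\right) = \left(-19\right) 8 \left(\left(-6 + 0 \left(-1\right)\right) - 3\right) = - 152 \left(\left(-6 + 0\right) - 3\right) = - 152 \left(-6 - 3\right) = \left(-152\right) \left(-9\right) = 1368$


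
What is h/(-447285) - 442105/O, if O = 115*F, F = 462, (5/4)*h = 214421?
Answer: -68953561703/7921417350 ≈ -8.7047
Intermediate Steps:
h = 857684/5 (h = (4/5)*214421 = 857684/5 ≈ 1.7154e+5)
O = 53130 (O = 115*462 = 53130)
h/(-447285) - 442105/O = (857684/5)/(-447285) - 442105/53130 = (857684/5)*(-1/447285) - 442105*1/53130 = -857684/2236425 - 88421/10626 = -68953561703/7921417350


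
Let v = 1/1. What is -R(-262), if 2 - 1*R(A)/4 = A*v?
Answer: -1056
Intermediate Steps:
v = 1 (v = 1*1 = 1)
R(A) = 8 - 4*A
-R(-262) = -(8 - 4*(-262)) = -(8 + 1048) = -1*1056 = -1056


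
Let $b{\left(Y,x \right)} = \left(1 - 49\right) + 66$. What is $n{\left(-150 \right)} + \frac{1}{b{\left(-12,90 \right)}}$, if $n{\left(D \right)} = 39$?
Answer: $\frac{703}{18} \approx 39.056$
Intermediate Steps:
$b{\left(Y,x \right)} = 18$ ($b{\left(Y,x \right)} = -48 + 66 = 18$)
$n{\left(-150 \right)} + \frac{1}{b{\left(-12,90 \right)}} = 39 + \frac{1}{18} = \frac{703}{18}$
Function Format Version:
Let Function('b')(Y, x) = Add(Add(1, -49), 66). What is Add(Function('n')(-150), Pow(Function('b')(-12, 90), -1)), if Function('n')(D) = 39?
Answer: Rational(703, 18) ≈ 39.056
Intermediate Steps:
Function('b')(Y, x) = 18 (Function('b')(Y, x) = Add(-48, 66) = 18)
Add(Function('n')(-150), Pow(Function('b')(-12, 90), -1)) = Add(39, Pow(18, -1)) = Add(39, Rational(1, 18)) = Rational(703, 18)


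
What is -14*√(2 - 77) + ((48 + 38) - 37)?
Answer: 49 - 70*I*√3 ≈ 49.0 - 121.24*I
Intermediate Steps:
-14*√(2 - 77) + ((48 + 38) - 37) = -70*I*√3 + (86 - 37) = -70*I*√3 + 49 = 49 - 70*I*√3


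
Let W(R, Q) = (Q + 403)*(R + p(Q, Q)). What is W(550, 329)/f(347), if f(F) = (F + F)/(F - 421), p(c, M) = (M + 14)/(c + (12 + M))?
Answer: -4994871906/116245 ≈ -42969.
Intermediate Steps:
p(c, M) = (14 + M)/(12 + M + c)
W(R, Q) = (403 + Q)*(R + (14 + Q)/(12 + 2*Q)) (W(R, Q) = (Q + 403)*(R + (14 + Q)/(12 + Q + Q)) = (403 + Q)*(R + (14 + Q)/(12 + 2*Q)))
f(F) = 2*F/(-421 + F) (f(F) = (2*F)/(-421 + F) = 2*F/(-421 + F))
W(550, 329)/f(347) = ((5642 + 403*329 + 329*(14 + 329) + 2*550*(6 + 329)*(403 + 329))/(2*(6 + 329)))/((2*347/(-421 + 347))) = ((½)*(5642 + 132587 + 329*343 + 2*550*335*732)/335)/((2*347/(-74))) = ((½)*(1/335)*(5642 + 132587 + 112847 + 269742000))/((2*347*(-1/74))) = ((½)*(1/335)*269993076)/(-347/37) = (134996538/335)*(-37/347) = -4994871906/116245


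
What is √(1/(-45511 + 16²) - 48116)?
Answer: I*√98542290988155/45255 ≈ 219.35*I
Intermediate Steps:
√(1/(-45511 + 16²) - 48116) = √(1/(-45511 + 256) - 48116) = √(1/(-45255) - 48116) = √(-1/45255 - 48116) = √(-2177489581/45255) = I*√98542290988155/45255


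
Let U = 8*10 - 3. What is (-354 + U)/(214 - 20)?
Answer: -277/194 ≈ -1.4278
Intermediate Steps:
U = 77 (U = 80 - 3 = 77)
(-354 + U)/(214 - 20) = (-354 + 77)/(214 - 20) = -277/194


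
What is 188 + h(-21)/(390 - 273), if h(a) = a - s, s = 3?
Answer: 7324/39 ≈ 187.79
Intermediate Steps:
h(a) = -3 + a (h(a) = a - 1*3 = a - 3 = -3 + a)
188 + h(-21)/(390 - 273) = 188 + (-3 - 21)/(390 - 273) = 188 - 24/117 = 188 - 24*1/117 = 188 - 8/39 = 7324/39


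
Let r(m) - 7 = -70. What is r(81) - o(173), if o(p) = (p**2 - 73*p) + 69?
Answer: -17432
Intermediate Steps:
o(p) = 69 + p**2 - 73*p
r(m) = -63 (r(m) = 7 - 70 = -63)
r(81) - o(173) = -63 - (69 + 173**2 - 73*173) = -63 - (69 + 29929 - 12629) = -63 - 1*17369 = -63 - 17369 = -17432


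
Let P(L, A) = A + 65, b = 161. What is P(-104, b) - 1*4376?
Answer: -4150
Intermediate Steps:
P(L, A) = 65 + A
P(-104, b) - 1*4376 = (65 + 161) - 1*4376 = 226 - 4376 = -4150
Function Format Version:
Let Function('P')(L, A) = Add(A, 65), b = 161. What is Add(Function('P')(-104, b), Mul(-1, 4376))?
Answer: -4150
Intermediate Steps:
Function('P')(L, A) = Add(65, A)
Add(Function('P')(-104, b), Mul(-1, 4376)) = Add(Add(65, 161), Mul(-1, 4376)) = Add(226, -4376) = -4150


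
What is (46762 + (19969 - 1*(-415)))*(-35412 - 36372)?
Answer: -4820008464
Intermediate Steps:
(46762 + (19969 - 1*(-415)))*(-35412 - 36372) = (46762 + (19969 + 415))*(-71784) = (46762 + 20384)*(-71784) = 67146*(-71784) = -4820008464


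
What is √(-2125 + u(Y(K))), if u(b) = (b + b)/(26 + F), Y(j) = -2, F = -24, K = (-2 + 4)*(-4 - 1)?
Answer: I*√2127 ≈ 46.119*I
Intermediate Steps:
K = -10 (K = 2*(-5) = -10)
u(b) = b (u(b) = (b + b)/(26 - 24) = (2*b)/2 = (2*b)*(½) = b)
√(-2125 + u(Y(K))) = √(-2125 - 2) = √(-2127) = I*√2127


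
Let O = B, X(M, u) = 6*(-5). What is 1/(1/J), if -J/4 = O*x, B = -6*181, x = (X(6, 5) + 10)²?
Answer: 1737600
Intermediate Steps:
X(M, u) = -30
x = 400 (x = (-30 + 10)² = (-20)² = 400)
B = -1086
O = -1086
J = 1737600 (J = -(-4344)*400 = -4*(-434400) = 1737600)
1/(1/J) = 1/(1/1737600) = 1737600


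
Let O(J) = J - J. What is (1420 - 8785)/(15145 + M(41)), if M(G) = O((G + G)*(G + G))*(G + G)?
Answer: -1473/3029 ≈ -0.48630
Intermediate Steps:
O(J) = 0
M(G) = 0 (M(G) = 0*(G + G) = 0*(2*G) = 0)
(1420 - 8785)/(15145 + M(41)) = (1420 - 8785)/(15145 + 0) = -7365/15145 = -7365*1/15145 = -1473/3029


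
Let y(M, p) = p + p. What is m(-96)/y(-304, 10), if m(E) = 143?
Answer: 143/20 ≈ 7.1500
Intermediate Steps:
y(M, p) = 2*p
m(-96)/y(-304, 10) = 143/((2*10)) = 143/20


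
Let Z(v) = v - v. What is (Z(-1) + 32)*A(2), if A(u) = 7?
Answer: 224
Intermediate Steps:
Z(v) = 0
(Z(-1) + 32)*A(2) = (0 + 32)*7 = 32*7 = 224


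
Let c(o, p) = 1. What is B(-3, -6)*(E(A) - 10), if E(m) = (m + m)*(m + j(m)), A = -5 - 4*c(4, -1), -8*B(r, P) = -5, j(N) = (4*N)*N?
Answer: -3550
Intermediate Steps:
j(N) = 4*N**2
B(r, P) = 5/8 (B(r, P) = -1/8*(-5) = 5/8)
A = -9 (A = -5 - 4*1 = -5 - 4 = -9)
E(m) = 2*m*(m + 4*m**2) (E(m) = (m + m)*(m + 4*m**2) = (2*m)*(m + 4*m**2) = 2*m*(m + 4*m**2))
B(-3, -6)*(E(A) - 10) = 5*((-9)**2*(2 + 8*(-9)) - 10)/8 = 5*(81*(2 - 72) - 10)/8 = 5*(81*(-70) - 10)/8 = 5*(-5670 - 10)/8 = (5/8)*(-5680) = -3550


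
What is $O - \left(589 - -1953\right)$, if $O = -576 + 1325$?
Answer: $-1793$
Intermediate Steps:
$O = 749$
$O - \left(589 - -1953\right) = 749 - \left(589 - -1953\right) = 749 - \left(589 + 1953\right) = 749 - 2542 = -1793$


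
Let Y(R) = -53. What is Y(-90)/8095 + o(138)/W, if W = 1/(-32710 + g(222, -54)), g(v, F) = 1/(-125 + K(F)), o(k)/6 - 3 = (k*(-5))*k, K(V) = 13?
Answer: 8471323898896277/453320 ≈ 1.8687e+10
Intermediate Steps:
o(k) = 18 - 30*k² (o(k) = 18 + 6*((k*(-5))*k) = 18 + 6*((-5*k)*k) = 18 + 6*(-5*k²) = 18 - 30*k²)
g(v, F) = -1/112 (g(v, F) = 1/(-125 + 13) = 1/(-112) = -1/112)
W = -112/3663521 (W = 1/(-32710 - 1/112) = 1/(-3663521/112) = -112/3663521 ≈ -3.0572e-5)
Y(-90)/8095 + o(138)/W = -53/8095 + (18 - 30*138²)/(-112/3663521) = -53*1/8095 + (18 - 30*19044)*(-3663521/112) = -53/8095 + (18 - 571320)*(-3663521/112) = -53/8095 - 571302*(-3663521/112) = -53/8095 + 1046488437171/56 = 8471323898896277/453320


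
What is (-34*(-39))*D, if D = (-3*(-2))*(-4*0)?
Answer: 0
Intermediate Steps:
D = 0 (D = 6*0 = 0)
(-34*(-39))*D = -34*(-39)*0 = 1326*0 = 0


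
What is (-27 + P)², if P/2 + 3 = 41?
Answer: 2401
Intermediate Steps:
P = 76 (P = -6 + 2*41 = -6 + 82 = 76)
(-27 + P)² = (-27 + 76)² = 49² = 2401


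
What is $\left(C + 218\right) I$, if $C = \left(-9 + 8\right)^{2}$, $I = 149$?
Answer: $32631$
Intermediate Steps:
$C = 1$ ($C = \left(-1\right)^{2} = 1$)
$\left(C + 218\right) I = \left(1 + 218\right) 149 = 219 \cdot 149 = 32631$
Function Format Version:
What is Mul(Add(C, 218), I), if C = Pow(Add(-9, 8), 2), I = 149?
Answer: 32631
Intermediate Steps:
C = 1 (C = Pow(-1, 2) = 1)
Mul(Add(C, 218), I) = Mul(Add(1, 218), 149) = Mul(219, 149) = 32631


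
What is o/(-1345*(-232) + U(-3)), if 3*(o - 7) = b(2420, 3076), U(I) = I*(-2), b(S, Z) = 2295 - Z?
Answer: -380/468069 ≈ -0.00081185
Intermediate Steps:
U(I) = -2*I
o = -760/3 (o = 7 + (2295 - 1*3076)/3 = 7 + (2295 - 3076)/3 = 7 + (⅓)*(-781) = 7 - 781/3 = -760/3 ≈ -253.33)
o/(-1345*(-232) + U(-3)) = -760/(3*(-1345*(-232) - 2*(-3))) = -760/(3*(312040 + 6)) = -760/3/312046 = -760/3*1/312046 = -380/468069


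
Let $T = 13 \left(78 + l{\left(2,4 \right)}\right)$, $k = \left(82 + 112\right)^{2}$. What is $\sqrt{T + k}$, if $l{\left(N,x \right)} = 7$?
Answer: $\sqrt{38741} \approx 196.83$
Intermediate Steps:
$k = 37636$ ($k = 194^{2} = 37636$)
$T = 1105$ ($T = 13 \left(78 + 7\right) = 13 \cdot 85 = 1105$)
$\sqrt{T + k} = \sqrt{1105 + 37636} = \sqrt{38741}$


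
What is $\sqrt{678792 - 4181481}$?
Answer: $i \sqrt{3502689} \approx 1871.5 i$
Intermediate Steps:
$\sqrt{678792 - 4181481} = \sqrt{-3502689} = i \sqrt{3502689}$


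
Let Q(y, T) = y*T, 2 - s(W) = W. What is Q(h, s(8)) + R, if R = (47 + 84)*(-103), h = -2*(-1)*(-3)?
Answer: -13457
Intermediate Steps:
s(W) = 2 - W
h = -6 (h = 2*(-3) = -6)
Q(y, T) = T*y
R = -13493 (R = 131*(-103) = -13493)
Q(h, s(8)) + R = (2 - 1*8)*(-6) - 13493 = (2 - 8)*(-6) - 13493 = -6*(-6) - 13493 = 36 - 13493 = -13457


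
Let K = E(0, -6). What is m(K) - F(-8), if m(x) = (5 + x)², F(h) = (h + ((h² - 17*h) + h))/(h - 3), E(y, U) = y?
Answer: 459/11 ≈ 41.727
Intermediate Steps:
K = 0
F(h) = (h² - 15*h)/(-3 + h) (F(h) = (h + (h² - 16*h))/(-3 + h) = (h² - 15*h)/(-3 + h))
m(K) - F(-8) = (5 + 0)² - (-8)*(-15 - 8)/(-3 - 8) = 5² - (-8)*(-23)/(-11) = 25 - (-8)*(-1)*(-23)/11 = 25 - 1*(-184/11) = 25 + 184/11 = 459/11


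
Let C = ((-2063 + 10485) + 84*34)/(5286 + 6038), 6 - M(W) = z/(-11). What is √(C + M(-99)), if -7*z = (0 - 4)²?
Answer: √1290245434170/435974 ≈ 2.6054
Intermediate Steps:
z = -16/7 (z = -(0 - 4)²/7 = -⅐*(-4)² = -⅐*16 = -16/7 ≈ -2.2857)
M(W) = 446/77 (M(W) = 6 - (-16)/(7*(-11)) = 6 - (-16)*(-1)/(7*11) = 6 - 1*16/77 = 6 - 16/77 = 446/77)
C = 5639/5662 (C = (8422 + 2856)/11324 = 11278*(1/11324) = 5639/5662 ≈ 0.99594)
√(C + M(-99)) = √(5639/5662 + 446/77) = √(2959455/435974) = √1290245434170/435974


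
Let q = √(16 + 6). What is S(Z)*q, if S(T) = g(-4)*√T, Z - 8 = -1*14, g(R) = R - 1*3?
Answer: -14*I*√33 ≈ -80.424*I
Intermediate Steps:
g(R) = -3 + R (g(R) = R - 3 = -3 + R)
Z = -6 (Z = 8 - 1*14 = 8 - 14 = -6)
S(T) = -7*√T (S(T) = (-3 - 4)*√T = -7*√T)
q = √22 ≈ 4.6904
S(Z)*q = (-7*I*√6)*√22 = -14*I*√33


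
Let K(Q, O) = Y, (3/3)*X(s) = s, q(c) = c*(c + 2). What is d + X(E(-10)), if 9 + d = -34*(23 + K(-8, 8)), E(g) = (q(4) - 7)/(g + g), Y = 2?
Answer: -17197/20 ≈ -859.85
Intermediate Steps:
q(c) = c*(2 + c)
E(g) = 17/(2*g) (E(g) = (4*(2 + 4) - 7)/(g + g) = (4*6 - 7)/((2*g)) = (24 - 7)*(1/(2*g)) = 17*(1/(2*g)) = 17/(2*g))
X(s) = s
K(Q, O) = 2
d = -859 (d = -9 - 34*(23 + 2) = -9 - 34*25 = -9 - 850 = -859)
d + X(E(-10)) = -859 + (17/2)/(-10) = -859 + (17/2)*(-1/10) = -859 - 17/20 = -17197/20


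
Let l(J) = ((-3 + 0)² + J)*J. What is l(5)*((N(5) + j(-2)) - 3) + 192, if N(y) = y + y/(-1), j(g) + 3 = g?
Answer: -368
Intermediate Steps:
j(g) = -3 + g
N(y) = 0 (N(y) = y + y*(-1) = y - y = 0)
l(J) = J*(9 + J) (l(J) = ((-3)² + J)*J = (9 + J)*J = J*(9 + J))
l(5)*((N(5) + j(-2)) - 3) + 192 = (5*(9 + 5))*((0 + (-3 - 2)) - 3) + 192 = (5*14)*((0 - 5) - 3) + 192 = 70*(-5 - 3) + 192 = 70*(-8) + 192 = -560 + 192 = -368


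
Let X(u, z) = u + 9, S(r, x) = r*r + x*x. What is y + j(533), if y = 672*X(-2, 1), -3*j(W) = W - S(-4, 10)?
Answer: 4565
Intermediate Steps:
S(r, x) = r² + x²
j(W) = 116/3 - W/3 (j(W) = -(W - ((-4)² + 10²))/3 = -(W - (16 + 100))/3 = -(W - 1*116)/3 = -(W - 116)/3 = -(-116 + W)/3 = 116/3 - W/3)
X(u, z) = 9 + u
y = 4704 (y = 672*(9 - 2) = 672*7 = 4704)
y + j(533) = 4704 + (116/3 - ⅓*533) = 4704 + (116/3 - 533/3) = 4704 - 139 = 4565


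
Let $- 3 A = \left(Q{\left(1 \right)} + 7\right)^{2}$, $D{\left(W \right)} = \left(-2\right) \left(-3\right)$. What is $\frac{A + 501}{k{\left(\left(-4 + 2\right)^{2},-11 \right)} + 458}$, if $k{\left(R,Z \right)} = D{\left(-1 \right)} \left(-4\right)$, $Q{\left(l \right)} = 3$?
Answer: $\frac{1403}{1302} \approx 1.0776$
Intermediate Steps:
$D{\left(W \right)} = 6$
$A = - \frac{100}{3}$ ($A = - \frac{\left(3 + 7\right)^{2}}{3} = - \frac{10^{2}}{3} = \left(- \frac{1}{3}\right) 100 = - \frac{100}{3} \approx -33.333$)
$k{\left(R,Z \right)} = -24$ ($k{\left(R,Z \right)} = 6 \left(-4\right) = -24$)
$\frac{A + 501}{k{\left(\left(-4 + 2\right)^{2},-11 \right)} + 458} = \frac{- \frac{100}{3} + 501}{-24 + 458} = \frac{1403}{3 \cdot 434} = \frac{1403}{3} \cdot \frac{1}{434} = \frac{1403}{1302}$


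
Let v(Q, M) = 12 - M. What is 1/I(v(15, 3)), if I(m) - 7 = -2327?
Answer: -1/2320 ≈ -0.00043103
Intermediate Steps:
I(m) = -2320 (I(m) = 7 - 2327 = -2320)
1/I(v(15, 3)) = 1/(-2320) = -1/2320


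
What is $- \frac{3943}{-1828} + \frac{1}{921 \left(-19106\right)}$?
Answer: $\frac{34691747245}{16083316164} \approx 2.157$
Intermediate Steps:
$- \frac{3943}{-1828} + \frac{1}{921 \left(-19106\right)} = \left(-3943\right) \left(- \frac{1}{1828}\right) + \frac{1}{921} \left(- \frac{1}{19106}\right) = \frac{3943}{1828} - \frac{1}{17596626} = \frac{34691747245}{16083316164}$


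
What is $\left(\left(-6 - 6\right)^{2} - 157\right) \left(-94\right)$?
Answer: $1222$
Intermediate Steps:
$\left(\left(-6 - 6\right)^{2} - 157\right) \left(-94\right) = \left(\left(-12\right)^{2} - 157\right) \left(-94\right) = \left(144 - 157\right) \left(-94\right) = \left(-13\right) \left(-94\right) = 1222$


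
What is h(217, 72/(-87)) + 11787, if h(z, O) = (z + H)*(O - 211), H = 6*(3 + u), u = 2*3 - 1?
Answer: -1286072/29 ≈ -44347.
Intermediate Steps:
u = 5 (u = 6 - 1 = 5)
H = 48 (H = 6*(3 + 5) = 6*8 = 48)
h(z, O) = (-211 + O)*(48 + z) (h(z, O) = (z + 48)*(O - 211) = (48 + z)*(-211 + O) = (-211 + O)*(48 + z))
h(217, 72/(-87)) + 11787 = (-10128 - 211*217 + 48*(72/(-87)) + (72/(-87))*217) + 11787 = (-10128 - 45787 + 48*(72*(-1/87)) + (72*(-1/87))*217) + 11787 = (-10128 - 45787 + 48*(-24/29) - 24/29*217) + 11787 = (-10128 - 45787 - 1152/29 - 5208/29) + 11787 = -1627895/29 + 11787 = -1286072/29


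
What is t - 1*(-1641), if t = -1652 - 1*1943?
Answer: -1954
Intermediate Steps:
t = -3595 (t = -1652 - 1943 = -3595)
t - 1*(-1641) = -3595 - 1*(-1641) = -3595 + 1641 = -1954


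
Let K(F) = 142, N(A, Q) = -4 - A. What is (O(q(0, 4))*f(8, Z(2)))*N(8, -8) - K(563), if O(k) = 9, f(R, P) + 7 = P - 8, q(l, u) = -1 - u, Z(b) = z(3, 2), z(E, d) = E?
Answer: 1154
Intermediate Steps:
Z(b) = 3
f(R, P) = -15 + P (f(R, P) = -7 + (P - 8) = -7 + (-8 + P) = -15 + P)
(O(q(0, 4))*f(8, Z(2)))*N(8, -8) - K(563) = (9*(-15 + 3))*(-4 - 1*8) - 1*142 = (9*(-12))*(-4 - 8) - 142 = -108*(-12) - 142 = 1296 - 142 = 1154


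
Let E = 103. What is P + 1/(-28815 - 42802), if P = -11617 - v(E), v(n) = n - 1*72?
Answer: -834194817/71617 ≈ -11648.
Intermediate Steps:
v(n) = -72 + n (v(n) = n - 72 = -72 + n)
P = -11648 (P = -11617 - (-72 + 103) = -11617 - 1*31 = -11617 - 31 = -11648)
P + 1/(-28815 - 42802) = -11648 + 1/(-28815 - 42802) = -11648 + 1/(-71617) = -11648 - 1/71617 = -834194817/71617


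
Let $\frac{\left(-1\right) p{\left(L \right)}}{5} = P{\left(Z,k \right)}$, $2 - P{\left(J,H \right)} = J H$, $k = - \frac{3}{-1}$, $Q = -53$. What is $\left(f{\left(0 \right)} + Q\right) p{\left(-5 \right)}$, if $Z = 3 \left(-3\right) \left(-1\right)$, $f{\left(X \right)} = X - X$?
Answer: $-6625$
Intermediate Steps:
$f{\left(X \right)} = 0$
$k = 3$ ($k = - 3 \left(-1\right) = \left(-1\right) \left(-3\right) = 3$)
$Z = 9$ ($Z = \left(-9\right) \left(-1\right) = 9$)
$P{\left(J,H \right)} = 2 - H J$ ($P{\left(J,H \right)} = 2 - J H = 2 - H J$)
$p{\left(L \right)} = 125$ ($p{\left(L \right)} = - 5 \left(2 - 3 \cdot 9\right) = - 5 \left(2 - 27\right) = \left(-5\right) \left(-25\right) = 125$)
$\left(f{\left(0 \right)} + Q\right) p{\left(-5 \right)} = \left(0 - 53\right) 125 = \left(-53\right) 125 = -6625$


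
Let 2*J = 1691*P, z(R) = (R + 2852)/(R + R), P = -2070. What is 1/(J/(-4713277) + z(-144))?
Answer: -339355944/3064875209 ≈ -0.11072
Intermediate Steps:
z(R) = (2852 + R)/(2*R) (z(R) = (2852 + R)/((2*R)) = (2852 + R)*(1/(2*R)) = (2852 + R)/(2*R))
J = -1750185 (J = (1691*(-2070))/2 = (1/2)*(-3500370) = -1750185)
1/(J/(-4713277) + z(-144)) = 1/(-1750185/(-4713277) + (1/2)*(2852 - 144)/(-144)) = 1/(-1750185*(-1/4713277) + (1/2)*(-1/144)*2708) = 1/(1750185/4713277 - 677/72) = 1/(-3064875209/339355944) = -339355944/3064875209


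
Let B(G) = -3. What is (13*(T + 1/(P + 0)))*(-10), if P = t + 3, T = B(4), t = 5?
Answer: 1495/4 ≈ 373.75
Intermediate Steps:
T = -3
P = 8 (P = 5 + 3 = 8)
(13*(T + 1/(P + 0)))*(-10) = (13*(-3 + 1/(8 + 0)))*(-10) = (13*(-3 + 1/8))*(-10) = (13*(-3 + ⅛))*(-10) = (13*(-23/8))*(-10) = -299/8*(-10) = 1495/4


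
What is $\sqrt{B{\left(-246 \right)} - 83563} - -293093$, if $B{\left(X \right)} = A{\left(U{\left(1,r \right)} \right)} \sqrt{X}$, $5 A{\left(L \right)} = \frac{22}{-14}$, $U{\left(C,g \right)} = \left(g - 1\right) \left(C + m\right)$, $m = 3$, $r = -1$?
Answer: $293093 + \frac{\sqrt{-102364675 - 385 i \sqrt{246}}}{35} \approx 2.9309 \cdot 10^{5} - 289.07 i$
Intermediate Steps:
$U{\left(C,g \right)} = \left(-1 + g\right) \left(3 + C\right)$ ($U{\left(C,g \right)} = \left(g - 1\right) \left(C + 3\right) = \left(-1 + g\right) \left(3 + C\right)$)
$A{\left(L \right)} = - \frac{11}{35}$ ($A{\left(L \right)} = \frac{22 \frac{1}{-14}}{5} = \frac{22 \left(- \frac{1}{14}\right)}{5} = \frac{1}{5} \left(- \frac{11}{7}\right) = - \frac{11}{35}$)
$B{\left(X \right)} = - \frac{11 \sqrt{X}}{35}$
$\sqrt{B{\left(-246 \right)} - 83563} - -293093 = \sqrt{- \frac{11 \sqrt{-246}}{35} - 83563} - -293093 = \sqrt{- \frac{11 i \sqrt{246}}{35} - 83563} + 293093 = \sqrt{-83563 - \frac{11 i \sqrt{246}}{35}} + 293093 = 293093 + \sqrt{-83563 - \frac{11 i \sqrt{246}}{35}}$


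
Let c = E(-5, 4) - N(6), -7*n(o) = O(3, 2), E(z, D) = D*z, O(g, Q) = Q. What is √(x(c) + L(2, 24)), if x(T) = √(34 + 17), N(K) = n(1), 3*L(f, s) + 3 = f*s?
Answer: √(15 + √51) ≈ 4.7055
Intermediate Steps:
L(f, s) = -1 + f*s/3 (L(f, s) = -1 + (f*s)/3 = -1 + f*s/3)
n(o) = -2/7 (n(o) = -⅐*2 = -2/7)
N(K) = -2/7
c = -138/7 (c = 4*(-5) - 1*(-2/7) = -20 + 2/7 = -138/7 ≈ -19.714)
x(T) = √51
√(x(c) + L(2, 24)) = √(√51 + (-1 + (⅓)*2*24)) = √(√51 + (-1 + 16)) = √(√51 + 15) = √(15 + √51)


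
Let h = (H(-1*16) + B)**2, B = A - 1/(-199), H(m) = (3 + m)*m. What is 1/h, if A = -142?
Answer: 39601/172528225 ≈ 0.00022953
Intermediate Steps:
H(m) = m*(3 + m)
B = -28257/199 (B = -142 - 1/(-199) = -142 - 1*(-1/199) = -142 + 1/199 = -28257/199 ≈ -141.99)
h = 172528225/39601 (h = ((-1*16)*(3 - 1*16) - 28257/199)**2 = (-16*(3 - 16) - 28257/199)**2 = (-16*(-13) - 28257/199)**2 = (208 - 28257/199)**2 = (13135/199)**2 = 172528225/39601 ≈ 4356.7)
1/h = 1/(172528225/39601) = 39601/172528225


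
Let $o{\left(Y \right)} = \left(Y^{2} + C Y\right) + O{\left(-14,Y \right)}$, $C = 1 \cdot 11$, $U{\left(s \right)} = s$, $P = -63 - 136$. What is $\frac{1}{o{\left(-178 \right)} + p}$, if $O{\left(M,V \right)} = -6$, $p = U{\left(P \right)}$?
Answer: $\frac{1}{29521} \approx 3.3874 \cdot 10^{-5}$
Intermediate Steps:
$P = -199$ ($P = -63 - 136 = -199$)
$p = -199$
$C = 11$
$o{\left(Y \right)} = -6 + Y^{2} + 11 Y$ ($o{\left(Y \right)} = \left(Y^{2} + 11 Y\right) - 6 = -6 + Y^{2} + 11 Y$)
$\frac{1}{o{\left(-178 \right)} + p} = \frac{1}{\left(-6 + \left(-178\right)^{2} + 11 \left(-178\right)\right) - 199} = \frac{1}{\left(-6 + 31684 - 1958\right) - 199} = \frac{1}{29720 - 199} = \frac{1}{29521}$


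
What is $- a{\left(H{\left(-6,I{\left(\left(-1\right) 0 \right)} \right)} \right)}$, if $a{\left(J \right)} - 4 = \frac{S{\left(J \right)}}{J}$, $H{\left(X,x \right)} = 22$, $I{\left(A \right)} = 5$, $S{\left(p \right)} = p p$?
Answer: $-26$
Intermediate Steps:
$S{\left(p \right)} = p^{2}$
$a{\left(J \right)} = 4 + J$ ($a{\left(J \right)} = 4 + \frac{J^{2}}{J} = 4 + J$)
$- a{\left(H{\left(-6,I{\left(\left(-1\right) 0 \right)} \right)} \right)} = - (4 + 22) = \left(-1\right) 26 = -26$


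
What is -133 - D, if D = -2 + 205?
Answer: -336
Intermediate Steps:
D = 203
-133 - D = -133 - 1*203 = -133 - 203 = -336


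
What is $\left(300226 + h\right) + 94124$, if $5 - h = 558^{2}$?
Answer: $82991$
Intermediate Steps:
$h = -311359$ ($h = 5 - 558^{2} = 5 - 311364 = -311359$)
$\left(300226 + h\right) + 94124 = \left(300226 - 311359\right) + 94124 = -11133 + 94124 = 82991$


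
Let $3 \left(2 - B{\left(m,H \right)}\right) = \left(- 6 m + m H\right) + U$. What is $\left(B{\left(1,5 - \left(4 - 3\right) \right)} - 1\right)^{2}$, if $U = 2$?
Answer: $1$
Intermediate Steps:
$B{\left(m,H \right)} = \frac{4}{3} + 2 m - \frac{H m}{3}$ ($B{\left(m,H \right)} = 2 - \frac{\left(- 6 m + m H\right) + 2}{3} = 2 - \frac{\left(- 6 m + H m\right) + 2}{3} = 2 - \frac{2 - 6 m + H m}{3} = 2 - \left(\frac{2}{3} - 2 m + \frac{H m}{3}\right) = \frac{4}{3} + 2 m - \frac{H m}{3}$)
$\left(B{\left(1,5 - \left(4 - 3\right) \right)} - 1\right)^{2} = \left(\left(\frac{4}{3} + 2 \cdot 1 - \frac{1}{3} \left(5 - \left(4 - 3\right)\right) 1\right) - 1\right)^{2} = \left(\left(\frac{4}{3} + 2 - \frac{1}{3} \left(5 - 1\right) 1\right) - 1\right)^{2} = \left(\left(\frac{4}{3} + 2 - \frac{4}{3} \cdot 1\right) - 1\right)^{2} = \left(\left(\frac{4}{3} + 2 - \frac{4}{3}\right) - 1\right)^{2} = \left(2 - 1\right)^{2} = 1^{2} = 1$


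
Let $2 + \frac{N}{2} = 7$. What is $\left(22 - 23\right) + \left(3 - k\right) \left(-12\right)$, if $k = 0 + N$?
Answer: $83$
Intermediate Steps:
$N = 10$ ($N = -4 + 2 \cdot 7 = -4 + 14 = 10$)
$k = 10$ ($k = 0 + 10 = 10$)
$\left(22 - 23\right) + \left(3 - k\right) \left(-12\right) = \left(22 - 23\right) + \left(3 - 10\right) \left(-12\right) = -1 + \left(3 - 10\right) \left(-12\right) = -1 - -84 = -1 + 84 = 83$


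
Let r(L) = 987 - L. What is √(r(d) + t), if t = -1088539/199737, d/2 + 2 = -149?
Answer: √5689673871622/66579 ≈ 35.827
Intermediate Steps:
d = -302 (d = -4 + 2*(-149) = -4 - 298 = -302)
t = -1088539/199737 (t = -1088539*1/199737 = -1088539/199737 ≈ -5.4499)
√(r(d) + t) = √((987 - 1*(-302)) - 1088539/199737) = √((987 + 302) - 1088539/199737) = √(1289 - 1088539/199737) = √(256372454/199737) = √5689673871622/66579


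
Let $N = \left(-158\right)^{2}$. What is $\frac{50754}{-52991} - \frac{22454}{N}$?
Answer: $- \frac{1228441385}{661433662} \approx -1.8572$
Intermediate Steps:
$N = 24964$
$\frac{50754}{-52991} - \frac{22454}{N} = \frac{50754}{-52991} - \frac{22454}{24964} = 50754 \left(- \frac{1}{52991}\right) - \frac{11227}{12482} = - \frac{50754}{52991} - \frac{11227}{12482} = - \frac{1228441385}{661433662}$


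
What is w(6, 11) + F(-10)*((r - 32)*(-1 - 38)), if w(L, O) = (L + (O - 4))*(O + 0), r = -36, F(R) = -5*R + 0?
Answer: 132743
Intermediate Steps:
F(R) = -5*R
w(L, O) = O*(-4 + L + O) (w(L, O) = (L + (-4 + O))*O = (-4 + L + O)*O = O*(-4 + L + O))
w(6, 11) + F(-10)*((r - 32)*(-1 - 38)) = 11*(-4 + 6 + 11) + (-5*(-10))*((-36 - 32)*(-1 - 38)) = 11*13 + 50*(-68*(-39)) = 143 + 50*2652 = 143 + 132600 = 132743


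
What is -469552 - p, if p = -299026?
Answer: -170526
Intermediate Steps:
-469552 - p = -469552 - 1*(-299026) = -469552 + 299026 = -170526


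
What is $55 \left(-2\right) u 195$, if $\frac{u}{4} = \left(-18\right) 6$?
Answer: $9266400$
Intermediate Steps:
$u = -432$ ($u = 4 \left(\left(-18\right) 6\right) = 4 \left(-108\right) = -432$)
$55 \left(-2\right) u 195 = 55 \left(-2\right) \left(-432\right) 195 = \left(-110\right) \left(-432\right) 195 = 47520 \cdot 195 = 9266400$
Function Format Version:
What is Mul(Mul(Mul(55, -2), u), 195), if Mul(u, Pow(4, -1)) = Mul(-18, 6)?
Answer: 9266400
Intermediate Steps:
u = -432 (u = Mul(4, Mul(-18, 6)) = Mul(4, -108) = -432)
Mul(Mul(Mul(55, -2), u), 195) = Mul(Mul(Mul(55, -2), -432), 195) = Mul(Mul(-110, -432), 195) = Mul(47520, 195) = 9266400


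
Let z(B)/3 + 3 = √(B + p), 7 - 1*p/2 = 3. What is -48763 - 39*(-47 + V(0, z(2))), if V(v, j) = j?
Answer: -46579 - 117*√10 ≈ -46949.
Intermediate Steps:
p = 8 (p = 14 - 2*3 = 14 - 6 = 8)
z(B) = -9 + 3*√(8 + B) (z(B) = -9 + 3*√(B + 8) = -9 + 3*√(8 + B))
-48763 - 39*(-47 + V(0, z(2))) = -48763 - 39*(-47 + (-9 + 3*√(8 + 2))) = -48763 - 39*(-47 + (-9 + 3*√10)) = -48763 - 39*(-56 + 3*√10) = -48763 - (-2184 + 117*√10) = -48763 + (2184 - 117*√10) = -46579 - 117*√10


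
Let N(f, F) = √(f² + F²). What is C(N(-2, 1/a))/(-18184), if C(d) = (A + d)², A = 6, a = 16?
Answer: -10241/4655104 - 15*√41/72736 ≈ -0.0035204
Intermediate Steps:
N(f, F) = √(F² + f²)
C(d) = (6 + d)²
C(N(-2, 1/a))/(-18184) = (6 + √((1/16)² + (-2)²))²/(-18184) = (6 + √((1/16)² + 4))²*(-1/18184) = (6 + √(1/256 + 4))²*(-1/18184) = (6 + √(1025/256))²*(-1/18184) = (6 + 5*√41/16)²*(-1/18184) = -(6 + 5*√41/16)²/18184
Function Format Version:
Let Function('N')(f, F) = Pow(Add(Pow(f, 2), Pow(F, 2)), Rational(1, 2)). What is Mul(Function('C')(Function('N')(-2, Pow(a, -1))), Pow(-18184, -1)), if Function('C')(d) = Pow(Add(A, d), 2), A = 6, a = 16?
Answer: Add(Rational(-10241, 4655104), Mul(Rational(-15, 72736), Pow(41, Rational(1, 2)))) ≈ -0.0035204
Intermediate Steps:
Function('N')(f, F) = Pow(Add(Pow(F, 2), Pow(f, 2)), Rational(1, 2))
Function('C')(d) = Pow(Add(6, d), 2)
Mul(Function('C')(Function('N')(-2, Pow(a, -1))), Pow(-18184, -1)) = Mul(Pow(Add(6, Pow(Add(Pow(Pow(16, -1), 2), Pow(-2, 2)), Rational(1, 2))), 2), Pow(-18184, -1)) = Mul(Pow(Add(6, Pow(Add(Pow(Rational(1, 16), 2), 4), Rational(1, 2))), 2), Rational(-1, 18184)) = Mul(Pow(Add(6, Pow(Add(Rational(1, 256), 4), Rational(1, 2))), 2), Rational(-1, 18184)) = Mul(Pow(Add(6, Pow(Rational(1025, 256), Rational(1, 2))), 2), Rational(-1, 18184)) = Mul(Pow(Add(6, Mul(Rational(5, 16), Pow(41, Rational(1, 2)))), 2), Rational(-1, 18184)) = Mul(Rational(-1, 18184), Pow(Add(6, Mul(Rational(5, 16), Pow(41, Rational(1, 2)))), 2))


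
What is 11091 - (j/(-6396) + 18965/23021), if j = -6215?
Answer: 1632800151101/147242316 ≈ 11089.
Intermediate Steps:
11091 - (j/(-6396) + 18965/23021) = 11091 - (-6215/(-6396) + 18965/23021) = 11091 - (-6215*(-1/6396) + 18965*(1/23021)) = 11091 - (6215/6396 + 18965/23021) = 11091 - 1*264375655/147242316 = 11091 - 264375655/147242316 = 1632800151101/147242316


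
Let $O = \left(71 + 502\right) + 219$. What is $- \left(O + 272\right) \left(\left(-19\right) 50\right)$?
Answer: $1010800$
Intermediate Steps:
$O = 792$ ($O = 573 + 219 = 792$)
$- \left(O + 272\right) \left(\left(-19\right) 50\right) = - \left(792 + 272\right) \left(\left(-19\right) 50\right) = - 1064 \left(-950\right) = \left(-1\right) \left(-1010800\right) = 1010800$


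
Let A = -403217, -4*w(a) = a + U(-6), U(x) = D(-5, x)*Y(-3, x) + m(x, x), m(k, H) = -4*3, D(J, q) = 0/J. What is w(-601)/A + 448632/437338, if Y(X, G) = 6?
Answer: 361658054191/352684232692 ≈ 1.0254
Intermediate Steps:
D(J, q) = 0
m(k, H) = -12
U(x) = -12 (U(x) = 0*6 - 12 = 0 - 12 = -12)
w(a) = 3 - a/4 (w(a) = -(a - 12)/4 = -(-12 + a)/4 = 3 - a/4)
w(-601)/A + 448632/437338 = (3 - ¼*(-601))/(-403217) + 448632/437338 = (3 + 601/4)*(-1/403217) + 448632*(1/437338) = (613/4)*(-1/403217) + 224316/218669 = -613/1612868 + 224316/218669 = 361658054191/352684232692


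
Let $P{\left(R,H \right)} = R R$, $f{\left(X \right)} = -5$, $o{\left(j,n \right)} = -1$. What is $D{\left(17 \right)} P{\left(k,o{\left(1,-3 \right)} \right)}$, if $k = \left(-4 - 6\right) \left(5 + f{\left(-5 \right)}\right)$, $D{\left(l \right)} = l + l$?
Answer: $0$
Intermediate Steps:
$D{\left(l \right)} = 2 l$
$k = 0$ ($k = \left(-4 - 6\right) \left(5 - 5\right) = \left(-10\right) 0 = 0$)
$P{\left(R,H \right)} = R^{2}$
$D{\left(17 \right)} P{\left(k,o{\left(1,-3 \right)} \right)} = 2 \cdot 17 \cdot 0^{2} = 34 \cdot 0 = 0$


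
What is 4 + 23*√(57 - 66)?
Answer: 4 + 69*I ≈ 4.0 + 69.0*I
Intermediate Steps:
4 + 23*√(57 - 66) = 4 + 23*√(-9) = 4 + 23*(3*I) = 4 + 69*I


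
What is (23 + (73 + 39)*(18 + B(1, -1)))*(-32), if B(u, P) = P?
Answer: -61664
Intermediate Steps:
(23 + (73 + 39)*(18 + B(1, -1)))*(-32) = (23 + (73 + 39)*(18 - 1))*(-32) = (23 + 112*17)*(-32) = (23 + 1904)*(-32) = 1927*(-32) = -61664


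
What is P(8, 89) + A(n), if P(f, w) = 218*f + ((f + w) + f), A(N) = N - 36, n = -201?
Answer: 1612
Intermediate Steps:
A(N) = -36 + N
P(f, w) = w + 220*f (P(f, w) = 218*f + (w + 2*f) = w + 220*f)
P(8, 89) + A(n) = (89 + 220*8) + (-36 - 201) = (89 + 1760) - 237 = 1849 - 237 = 1612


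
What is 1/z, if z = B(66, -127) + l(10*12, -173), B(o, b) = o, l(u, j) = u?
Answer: 1/186 ≈ 0.0053763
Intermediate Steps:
z = 186 (z = 66 + 10*12 = 66 + 120 = 186)
1/z = 1/186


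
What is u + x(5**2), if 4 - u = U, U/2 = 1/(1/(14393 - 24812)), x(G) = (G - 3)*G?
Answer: 21392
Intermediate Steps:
x(G) = G*(-3 + G) (x(G) = (-3 + G)*G = G*(-3 + G))
U = -20838 (U = 2/(1/(14393 - 24812)) = 2/(1/(-10419)) = 2/(-1/10419) = 2*(-10419) = -20838)
u = 20842 (u = 4 - 1*(-20838) = 4 + 20838 = 20842)
u + x(5**2) = 20842 + 5**2*(-3 + 5**2) = 20842 + 25*(-3 + 25) = 20842 + 25*22 = 20842 + 550 = 21392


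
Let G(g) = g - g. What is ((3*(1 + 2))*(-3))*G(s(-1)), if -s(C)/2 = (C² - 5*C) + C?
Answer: 0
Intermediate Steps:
s(C) = -2*C² + 8*C (s(C) = -2*((C² - 5*C) + C) = -2*(C² - 4*C) = -2*C² + 8*C)
G(g) = 0
((3*(1 + 2))*(-3))*G(s(-1)) = ((3*(1 + 2))*(-3))*0 = ((3*3)*(-3))*0 = (9*(-3))*0 = -27*0 = 0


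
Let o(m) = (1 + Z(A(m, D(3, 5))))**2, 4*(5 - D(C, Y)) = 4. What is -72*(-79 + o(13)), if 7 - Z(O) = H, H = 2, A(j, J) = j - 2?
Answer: 3096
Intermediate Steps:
D(C, Y) = 4 (D(C, Y) = 5 - 1/4*4 = 5 - 1 = 4)
A(j, J) = -2 + j
Z(O) = 5 (Z(O) = 7 - 1*2 = 7 - 2 = 5)
o(m) = 36 (o(m) = (1 + 5)**2 = 6**2 = 36)
-72*(-79 + o(13)) = -72*(-79 + 36) = -72*(-43) = 3096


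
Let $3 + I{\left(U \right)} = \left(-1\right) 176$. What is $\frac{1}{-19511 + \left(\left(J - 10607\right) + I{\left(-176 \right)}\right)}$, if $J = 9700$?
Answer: $- \frac{1}{20597} \approx -4.8551 \cdot 10^{-5}$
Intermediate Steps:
$I{\left(U \right)} = -179$ ($I{\left(U \right)} = -3 - 176 = -179$)
$\frac{1}{-19511 + \left(\left(J - 10607\right) + I{\left(-176 \right)}\right)} = \frac{1}{-19511 + \left(\left(9700 - 10607\right) - 179\right)} = \frac{1}{-19511 - 1086} = \frac{1}{-20597} = - \frac{1}{20597}$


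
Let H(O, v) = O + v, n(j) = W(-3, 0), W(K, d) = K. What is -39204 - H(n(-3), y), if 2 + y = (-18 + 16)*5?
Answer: -39189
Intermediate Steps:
n(j) = -3
y = -12 (y = -2 + (-18 + 16)*5 = -2 - 2*5 = -2 - 10 = -12)
-39204 - H(n(-3), y) = -39204 - (-3 - 12) = -39204 - 1*(-15) = -39204 + 15 = -39189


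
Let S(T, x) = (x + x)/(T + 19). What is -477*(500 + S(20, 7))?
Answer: -3102726/13 ≈ -2.3867e+5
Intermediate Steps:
S(T, x) = 2*x/(19 + T) (S(T, x) = (2*x)/(19 + T) = 2*x/(19 + T))
-477*(500 + S(20, 7)) = -477*(500 + 2*7/(19 + 20)) = -477*(500 + 2*7/39) = -477*(500 + 2*7*(1/39)) = -477*(500 + 14/39) = -477*19514/39 = -3102726/13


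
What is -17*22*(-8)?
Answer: 2992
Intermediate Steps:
-17*22*(-8) = -374*(-8) = 2992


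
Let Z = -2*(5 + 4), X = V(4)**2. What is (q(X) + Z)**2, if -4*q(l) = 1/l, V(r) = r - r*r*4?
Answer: 67185158401/207360000 ≈ 324.00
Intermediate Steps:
V(r) = r - 4*r**2 (V(r) = r - r**2*4 = r - 4*r**2)
X = 3600 (X = (4*(1 - 4*4))**2 = (4*(1 - 16))**2 = (4*(-15))**2 = (-60)**2 = 3600)
q(l) = -1/(4*l)
Z = -18 (Z = -2*9 = -18)
(q(X) + Z)**2 = (-1/4/3600 - 18)**2 = (-1/4*1/3600 - 18)**2 = (-1/14400 - 18)**2 = (-259201/14400)**2 = 67185158401/207360000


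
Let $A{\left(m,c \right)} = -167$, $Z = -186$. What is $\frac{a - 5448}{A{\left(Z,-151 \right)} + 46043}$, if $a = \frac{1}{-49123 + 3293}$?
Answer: $- \frac{249681841}{2102497080} \approx -0.11875$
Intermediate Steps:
$a = - \frac{1}{45830}$ ($a = \frac{1}{-45830} = - \frac{1}{45830} \approx -2.182 \cdot 10^{-5}$)
$\frac{a - 5448}{A{\left(Z,-151 \right)} + 46043} = \frac{- \frac{1}{45830} - 5448}{-167 + 46043} = \frac{- \frac{1}{45830} - 5448}{45876} = \left(- \frac{249681841}{45830}\right) \frac{1}{45876} = - \frac{249681841}{2102497080}$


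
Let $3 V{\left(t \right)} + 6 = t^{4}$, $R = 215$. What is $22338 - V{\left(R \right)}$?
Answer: $- \frac{2136683605}{3} \approx -7.1223 \cdot 10^{8}$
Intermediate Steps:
$V{\left(t \right)} = -2 + \frac{t^{4}}{3}$
$22338 - V{\left(R \right)} = 22338 - \left(-2 + \frac{215^{4}}{3}\right) = 22338 - \left(-2 + \frac{1}{3} \cdot 2136750625\right) = 22338 - \left(-2 + \frac{2136750625}{3}\right) = 22338 - \frac{2136750619}{3} = - \frac{2136683605}{3}$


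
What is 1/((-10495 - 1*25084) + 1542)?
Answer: -1/34037 ≈ -2.9380e-5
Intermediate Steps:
1/((-10495 - 1*25084) + 1542) = 1/((-10495 - 25084) + 1542) = 1/(-35579 + 1542) = 1/(-34037) = -1/34037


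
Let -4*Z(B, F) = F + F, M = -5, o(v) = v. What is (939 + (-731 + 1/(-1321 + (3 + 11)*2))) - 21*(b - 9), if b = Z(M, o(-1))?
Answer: 999487/2586 ≈ 386.50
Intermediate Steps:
Z(B, F) = -F/2 (Z(B, F) = -(F + F)/4 = -F/2)
b = ½ (b = -½*(-1) = ½ ≈ 0.50000)
(939 + (-731 + 1/(-1321 + (3 + 11)*2))) - 21*(b - 9) = (939 + (-731 + 1/(-1321 + (3 + 11)*2))) - 21*(½ - 9) = (939 + (-731 + 1/(-1321 + 14*2))) - 21*(-17/2) = (939 + (-731 + 1/(-1321 + 28))) + 357/2 = (939 + (-731 + 1/(-1293))) + 357/2 = (939 + (-731 - 1/1293)) + 357/2 = (939 - 945184/1293) + 357/2 = 268943/1293 + 357/2 = 999487/2586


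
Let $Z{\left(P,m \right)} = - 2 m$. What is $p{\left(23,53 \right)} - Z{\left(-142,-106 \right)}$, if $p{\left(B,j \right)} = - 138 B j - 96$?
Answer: $-168530$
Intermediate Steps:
$p{\left(B,j \right)} = -96 - 138 B j$ ($p{\left(B,j \right)} = - 138 B j - 96 = -96 - 138 B j$)
$p{\left(23,53 \right)} - Z{\left(-142,-106 \right)} = \left(-96 - 3174 \cdot 53\right) - \left(-2\right) \left(-106\right) = \left(-96 - 168222\right) - 212 = -168318 - 212 = -168530$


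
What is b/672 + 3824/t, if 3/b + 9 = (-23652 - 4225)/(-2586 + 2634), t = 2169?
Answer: 1515544117/859631094 ≈ 1.7630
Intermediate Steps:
b = -144/28309 (b = 3/(-9 + (-23652 - 4225)/(-2586 + 2634)) = 3/(-9 - 27877/48) = 3/(-28309/48) = 3*(-48/28309) = -144/28309 ≈ -0.0050867)
b/672 + 3824/t = -144/28309/672 + 3824/2169 = -144/28309*1/672 + 3824*(1/2169) = -3/396326 + 3824/2169 = 1515544117/859631094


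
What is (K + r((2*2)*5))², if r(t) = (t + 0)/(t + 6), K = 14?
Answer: 36864/169 ≈ 218.13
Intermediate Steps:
r(t) = t/(6 + t)
(K + r((2*2)*5))² = (14 + ((2*2)*5)/(6 + (2*2)*5))² = (14 + (4*5)/(6 + 4*5))² = (14 + 20/(6 + 20))² = (14 + 20/26)² = (14 + 20*(1/26))² = (14 + 10/13)² = (192/13)² = 36864/169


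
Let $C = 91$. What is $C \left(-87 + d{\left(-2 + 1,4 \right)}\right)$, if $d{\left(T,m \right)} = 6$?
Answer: $-7371$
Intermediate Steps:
$C \left(-87 + d{\left(-2 + 1,4 \right)}\right) = 91 \left(-87 + 6\right) = 91 \left(-81\right) = -7371$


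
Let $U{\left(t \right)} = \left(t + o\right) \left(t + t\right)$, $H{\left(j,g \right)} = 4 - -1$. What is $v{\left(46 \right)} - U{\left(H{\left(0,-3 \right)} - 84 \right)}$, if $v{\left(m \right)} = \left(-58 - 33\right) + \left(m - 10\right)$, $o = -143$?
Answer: $-35131$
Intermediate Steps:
$H{\left(j,g \right)} = 5$ ($H{\left(j,g \right)} = 4 + 1 = 5$)
$U{\left(t \right)} = 2 t \left(-143 + t\right)$ ($U{\left(t \right)} = \left(t - 143\right) \left(t + t\right) = \left(-143 + t\right) 2 t = 2 t \left(-143 + t\right)$)
$v{\left(m \right)} = -101 + m$ ($v{\left(m \right)} = -91 + \left(-10 + m\right) = -101 + m$)
$v{\left(46 \right)} - U{\left(H{\left(0,-3 \right)} - 84 \right)} = \left(-101 + 46\right) - 2 \left(5 - 84\right) \left(-143 + \left(5 - 84\right)\right) = -55 - 2 \left(-79\right) \left(-143 - 79\right) = -55 - 2 \left(-79\right) \left(-222\right) = -55 - 35076 = -35131$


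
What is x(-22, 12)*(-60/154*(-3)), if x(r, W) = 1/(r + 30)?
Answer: 45/308 ≈ 0.14610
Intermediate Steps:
x(r, W) = 1/(30 + r)
x(-22, 12)*(-60/154*(-3)) = (-60/154*(-3))/(30 - 22) = (-60*1/154*(-3))/8 = (-30/77*(-3))/8 = (⅛)*(90/77) = 45/308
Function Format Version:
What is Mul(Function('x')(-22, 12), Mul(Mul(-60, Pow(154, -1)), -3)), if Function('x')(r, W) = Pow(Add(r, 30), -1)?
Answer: Rational(45, 308) ≈ 0.14610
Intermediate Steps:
Function('x')(r, W) = Pow(Add(30, r), -1)
Mul(Function('x')(-22, 12), Mul(Mul(-60, Pow(154, -1)), -3)) = Mul(Pow(Add(30, -22), -1), Mul(Mul(-60, Pow(154, -1)), -3)) = Mul(Pow(8, -1), Mul(Mul(-60, Rational(1, 154)), -3)) = Mul(Rational(1, 8), Mul(Rational(-30, 77), -3)) = Mul(Rational(1, 8), Rational(90, 77)) = Rational(45, 308)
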